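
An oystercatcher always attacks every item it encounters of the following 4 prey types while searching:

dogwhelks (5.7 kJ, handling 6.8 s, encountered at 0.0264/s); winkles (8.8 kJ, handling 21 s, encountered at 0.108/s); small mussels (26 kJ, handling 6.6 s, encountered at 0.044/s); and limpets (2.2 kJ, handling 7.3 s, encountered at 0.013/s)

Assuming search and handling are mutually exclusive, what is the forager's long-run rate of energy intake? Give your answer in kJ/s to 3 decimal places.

R = (0.0264×5.7 + 0.108×8.8 + 0.044×26 + 0.013×2.2) / (1 + 0.0264×6.8 + 0.108×21 + 0.044×6.6 + 0.013×7.3) = 2.273/3.833 = 0.5932 kJ/s.

0.593 kJ/s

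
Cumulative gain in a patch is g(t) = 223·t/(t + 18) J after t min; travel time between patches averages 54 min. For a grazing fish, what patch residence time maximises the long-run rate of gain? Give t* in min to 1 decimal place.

31.2 min

Maximise g(t)/(T+t): set derivative to zero → g'(t)(T+t) = g(t).
g'(t) = 223·18/(t + 18)². Setting 223·18/(t+18)² = 223t/[(t+18)(54+t)] gives 18(54+t) = t(t+18), so t² = 18×54 = 972.
t* = √972 = 31.18 min.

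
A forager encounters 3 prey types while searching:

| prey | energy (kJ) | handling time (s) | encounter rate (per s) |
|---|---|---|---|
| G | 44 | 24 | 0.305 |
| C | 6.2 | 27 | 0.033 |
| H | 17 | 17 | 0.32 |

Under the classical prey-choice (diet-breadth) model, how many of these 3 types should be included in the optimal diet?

E/h in descending order: G 1.83, H 1, C 0.23 kJ/s. The optimal diet is the largest prefix of this list for which every included type satisfies E_i/h_i > R on the types above it.
Rate on top 1: 1.613. H: 1 < 1.613 → exclude; stop.
Optimal diet: G — 1 of 3 types.

1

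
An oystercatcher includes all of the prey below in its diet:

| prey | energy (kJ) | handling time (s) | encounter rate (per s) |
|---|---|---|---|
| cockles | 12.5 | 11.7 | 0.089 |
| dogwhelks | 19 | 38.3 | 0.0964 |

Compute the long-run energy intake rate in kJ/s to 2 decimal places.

0.51 kJ/s

R = (0.089×12.5 + 0.0964×19) / (1 + 0.089×11.7 + 0.0964×38.3) = 2.944/5.733 = 0.5135 kJ/s.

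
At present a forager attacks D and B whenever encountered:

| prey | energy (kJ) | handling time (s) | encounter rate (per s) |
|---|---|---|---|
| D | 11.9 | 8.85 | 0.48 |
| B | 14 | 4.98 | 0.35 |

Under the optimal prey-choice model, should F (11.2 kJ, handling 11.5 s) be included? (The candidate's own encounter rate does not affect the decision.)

No

On D and B alone, R = ΣλE/(1+Σλh) = 10.61/6.991 = 1.518 kJ/s.
Profitability of F: 11.2/11.5 = 0.9739 kJ/s.
0.9739 < 1.518, so adding F would lower the average — exclude it.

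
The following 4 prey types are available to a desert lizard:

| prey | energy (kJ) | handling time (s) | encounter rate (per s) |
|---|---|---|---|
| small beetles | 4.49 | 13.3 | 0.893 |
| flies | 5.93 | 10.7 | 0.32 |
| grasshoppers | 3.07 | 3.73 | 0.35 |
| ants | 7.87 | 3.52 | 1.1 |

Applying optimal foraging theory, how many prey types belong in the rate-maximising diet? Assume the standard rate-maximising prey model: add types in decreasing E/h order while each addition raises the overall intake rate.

1

Rank by E/h (kJ/s): ants 2.24, grasshoppers 0.823, flies 0.554, small beetles 0.338. Include each in turn until the next type's E/h falls below the running intake rate.
Rate on top 1: 1.777. grasshoppers: 0.823 < 1.777 → exclude; stop.
Optimal diet: ants — 1 of 4 types.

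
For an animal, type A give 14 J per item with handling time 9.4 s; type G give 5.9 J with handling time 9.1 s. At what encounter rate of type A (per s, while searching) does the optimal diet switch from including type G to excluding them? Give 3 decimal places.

At the threshold, the rate on type A alone equals the profitability of type G: λ·14/(1 + λ·9.4) = 5.9/9.1 = 0.6484.
Rearranging, λ(14 − 0.6484×9.4) = 0.6484, so λ = 0.6484/7.905 = 0.08201 per s.

0.082 per s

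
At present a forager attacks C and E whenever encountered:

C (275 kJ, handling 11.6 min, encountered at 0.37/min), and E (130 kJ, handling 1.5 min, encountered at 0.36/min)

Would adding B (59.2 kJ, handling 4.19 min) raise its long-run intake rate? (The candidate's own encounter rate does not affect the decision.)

Current rate: (0.37×275 + 0.36×130)/(1 + 0.37×11.6 + 0.36×1.5) = 25.47 kJ/min.
B: E/h = 59.2/4.19 = 14.13 kJ/min.
14.13 < 25.47, so adding B would lower the average — exclude it.

No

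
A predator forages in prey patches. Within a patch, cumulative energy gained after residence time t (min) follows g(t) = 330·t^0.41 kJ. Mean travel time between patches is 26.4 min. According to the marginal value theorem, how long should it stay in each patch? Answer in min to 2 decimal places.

18.35 min

Maximise g(t)/(T+t): set derivative to zero → g'(t)(T+t) = g(t).
g'(t) = 0.41·330·t^-0.59. Setting 0.41·330·t^-0.59 = 330·t^0.41/(26.4+t) gives 0.41(26.4+t) = t, so 0.59·t = 0.41×26.4.
t* = 0.41×26.4/0.59 = 18.35 min.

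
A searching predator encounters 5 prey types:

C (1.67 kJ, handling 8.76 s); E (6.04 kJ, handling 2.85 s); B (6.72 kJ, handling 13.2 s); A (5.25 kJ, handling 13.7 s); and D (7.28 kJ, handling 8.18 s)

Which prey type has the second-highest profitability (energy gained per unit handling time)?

In descending order of E/h:
E: 6.04/2.85 = 2.12 kJ/s
D: 7.28/8.18 = 0.89 kJ/s
B: 6.72/13.2 = 0.509 kJ/s
A: 5.25/13.7 = 0.383 kJ/s
C: 1.67/8.76 = 0.191 kJ/s

D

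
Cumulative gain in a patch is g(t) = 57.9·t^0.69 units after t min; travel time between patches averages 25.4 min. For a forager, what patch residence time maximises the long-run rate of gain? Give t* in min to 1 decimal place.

Maximise g(t)/(T+t): set derivative to zero → g'(t)(T+t) = g(t).
g'(t) = 0.69·57.9·t^-0.31. Setting 0.69·57.9·t^-0.31 = 57.9·t^0.69/(25.4+t) gives 0.69(25.4+t) = t, so 0.31·t = 0.69×25.4.
t* = 0.69×25.4/0.31 = 56.54 min.

56.5 min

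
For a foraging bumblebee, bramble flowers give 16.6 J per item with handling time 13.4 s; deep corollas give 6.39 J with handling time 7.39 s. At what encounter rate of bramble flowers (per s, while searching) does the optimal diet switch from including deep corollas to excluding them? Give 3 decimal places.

Drop deep corollas once their profitability E₂/h₂ falls below the rate achievable on bramble flowers alone: E₂/h₂ = λE₁/(1 + λh₁).
Solve for λ: λE₁h₂ = E₂(1 + λh₁) → λ(E₁h₂ − E₂h₁) = E₂ → λ = E₂/(E₁h₂ − E₂h₁).
λ = 6.39/(16.6×7.39 − 6.39×13.4) = 6.39/37.05 = 0.1725 per s.

0.172 per s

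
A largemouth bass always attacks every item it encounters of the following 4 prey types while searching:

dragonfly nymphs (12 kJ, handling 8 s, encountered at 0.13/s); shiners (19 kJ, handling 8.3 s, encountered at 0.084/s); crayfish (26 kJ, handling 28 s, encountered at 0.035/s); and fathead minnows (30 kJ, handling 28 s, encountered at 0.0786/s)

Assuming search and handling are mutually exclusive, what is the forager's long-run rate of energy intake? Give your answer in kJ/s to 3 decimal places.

R = Σλ_iE_i / (1 + Σλ_ih_i)
Numerator: 0.13×12 + 0.084×19 + 0.035×26 + 0.0786×30 = 6.424
Denominator: 1 + 0.13×8 + 0.084×8.3 + 0.035×28 + 0.0786×28 = 5.918
R = 6.424/5.918 = 1.086 kJ/s

1.086 kJ/s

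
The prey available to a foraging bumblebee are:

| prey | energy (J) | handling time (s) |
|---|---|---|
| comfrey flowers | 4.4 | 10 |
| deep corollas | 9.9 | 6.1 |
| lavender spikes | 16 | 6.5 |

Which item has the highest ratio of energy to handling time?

In descending order of E/h:
lavender spikes: 16/6.5 = 2.46 J/s
deep corollas: 9.9/6.1 = 1.62 J/s
comfrey flowers: 4.4/10 = 0.44 J/s

lavender spikes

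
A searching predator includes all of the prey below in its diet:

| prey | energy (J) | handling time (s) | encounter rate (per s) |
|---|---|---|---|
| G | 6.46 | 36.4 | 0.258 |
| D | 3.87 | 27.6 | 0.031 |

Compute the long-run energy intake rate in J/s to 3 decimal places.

0.159 J/s

Energy encountered per unit search time: 0.258×6.46 + 0.031×3.87 = 1.787 J/s.
Handling time per unit search time: 0.258×36.4 + 0.031×27.6 = 10.25.
Rate = 1.787/(1 + 10.25) = 0.1589 J/s.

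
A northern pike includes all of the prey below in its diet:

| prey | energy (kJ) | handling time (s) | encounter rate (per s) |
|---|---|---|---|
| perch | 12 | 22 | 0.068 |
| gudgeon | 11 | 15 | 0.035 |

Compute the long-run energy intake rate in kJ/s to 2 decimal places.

R = Σλ_iE_i / (1 + Σλ_ih_i)
Numerator: 0.068×12 + 0.035×11 = 1.201
Denominator: 1 + 0.068×22 + 0.035×15 = 3.021
R = 1.201/3.021 = 0.3976 kJ/s

0.40 kJ/s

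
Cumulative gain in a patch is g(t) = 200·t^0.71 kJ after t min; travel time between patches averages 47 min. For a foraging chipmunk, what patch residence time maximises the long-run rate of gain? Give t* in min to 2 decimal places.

Maximise g(t)/(T+t): set derivative to zero → g'(t)(T+t) = g(t).
g'(t) = 0.71·200·t^-0.29. Setting 0.71·200·t^-0.29 = 200·t^0.71/(47+t) gives 0.71(47+t) = t, so 0.29·t = 0.71×47.
t* = 0.71×47/0.29 = 115.1 min.

115.07 min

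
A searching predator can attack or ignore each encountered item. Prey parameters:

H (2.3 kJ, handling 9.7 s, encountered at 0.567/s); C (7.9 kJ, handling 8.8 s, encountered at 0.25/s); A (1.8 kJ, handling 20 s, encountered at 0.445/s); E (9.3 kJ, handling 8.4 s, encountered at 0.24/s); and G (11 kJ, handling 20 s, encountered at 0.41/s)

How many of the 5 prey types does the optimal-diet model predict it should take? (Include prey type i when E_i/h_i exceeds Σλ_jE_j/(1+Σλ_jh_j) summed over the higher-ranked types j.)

2

Rank by E/h (kJ/s): E 1.11, C 0.898, G 0.55, H 0.237, A 0.09. Include each in turn until the next type's E/h falls below the running intake rate.
Rate on top 1: 0.7401. C: 0.898 > 0.7401 → include.
Rate on top 2: 0.8066. G: 0.55 < 0.8066 → exclude; stop.
Optimal diet: E, C — 2 of 5 types.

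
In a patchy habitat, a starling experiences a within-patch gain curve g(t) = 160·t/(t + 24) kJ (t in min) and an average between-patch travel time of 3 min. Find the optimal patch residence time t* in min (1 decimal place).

8.5 min

By the marginal value theorem, leave when the instantaneous gain rate g'(t) equals the habitat-wide average g(t)/(T + t).
g'(t) = 160·24/(t + 24)². Setting 160·24/(t+24)² = 160t/[(t+24)(3+t)] gives 24(3+t) = t(t+24), so t² = 24×3 = 72.
t* = √72 = 8.485 min.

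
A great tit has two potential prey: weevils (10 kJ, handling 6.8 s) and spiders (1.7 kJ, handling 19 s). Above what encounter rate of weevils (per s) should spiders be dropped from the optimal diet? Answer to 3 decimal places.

0.010 per s

Drop spiders once their profitability E₂/h₂ falls below the rate achievable on weevils alone: E₂/h₂ = λE₁/(1 + λh₁).
Solve for λ: λE₁h₂ = E₂(1 + λh₁) → λ(E₁h₂ − E₂h₁) = E₂ → λ = E₂/(E₁h₂ − E₂h₁).
λ = 1.7/(10×19 − 1.7×6.8) = 1.7/178.4 = 0.009527 per s.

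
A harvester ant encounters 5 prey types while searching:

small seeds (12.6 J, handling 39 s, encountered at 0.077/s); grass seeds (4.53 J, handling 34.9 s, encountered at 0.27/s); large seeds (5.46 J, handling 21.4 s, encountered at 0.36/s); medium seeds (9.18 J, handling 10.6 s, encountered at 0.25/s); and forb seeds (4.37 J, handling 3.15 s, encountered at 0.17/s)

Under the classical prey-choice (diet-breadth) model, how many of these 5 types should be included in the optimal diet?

2

Profitabilities (E/h, J/s): forb seeds 1.39, medium seeds 0.866, small seeds 0.323, large seeds 0.255, grass seeds 0.13. Add prey in this order while the next type's profitability exceeds the intake rate on those already taken.
Rate on top 1: 0.4838. medium seeds: 0.866 > 0.4838 → include.
Rate on top 2: 0.7258. small seeds: 0.323 < 0.7258 → exclude; stop.
Optimal diet: forb seeds, medium seeds — 2 of 5 types.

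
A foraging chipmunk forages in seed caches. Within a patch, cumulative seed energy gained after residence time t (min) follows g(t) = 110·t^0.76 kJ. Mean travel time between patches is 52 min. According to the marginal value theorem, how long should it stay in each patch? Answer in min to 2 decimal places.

Maximise g(t)/(T+t): set derivative to zero → g'(t)(T+t) = g(t).
g'(t) = 0.76·110·t^-0.24. Setting 0.76·110·t^-0.24 = 110·t^0.76/(52+t) gives 0.76(52+t) = t, so 0.24·t = 0.76×52.
t* = 0.76×52/0.24 = 164.7 min.

164.67 min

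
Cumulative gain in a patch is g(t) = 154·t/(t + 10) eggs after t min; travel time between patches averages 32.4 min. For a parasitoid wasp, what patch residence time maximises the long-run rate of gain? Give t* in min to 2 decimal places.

18.00 min

Maximise g(t)/(T+t): set derivative to zero → g'(t)(T+t) = g(t).
g'(t) = 154·10/(t + 10)². Setting 154·10/(t+10)² = 154t/[(t+10)(32.4+t)] gives 10(32.4+t) = t(t+10), so t² = 10×32.4 = 324.
t* = √324 = 18 min.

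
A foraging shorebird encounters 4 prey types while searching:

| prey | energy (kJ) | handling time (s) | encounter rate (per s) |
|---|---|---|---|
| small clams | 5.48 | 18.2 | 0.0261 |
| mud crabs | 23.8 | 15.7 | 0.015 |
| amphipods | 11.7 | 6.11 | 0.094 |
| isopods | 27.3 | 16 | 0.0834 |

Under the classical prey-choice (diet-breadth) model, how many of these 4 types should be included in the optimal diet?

Rank by E/h (kJ/s): amphipods 1.91, isopods 1.71, mud crabs 1.52, small clams 0.301. Include each in turn until the next type's E/h falls below the running intake rate.
Rate on top 1: 0.6986. isopods: 1.71 > 0.6986 → include.
Rate on top 2: 1.161. mud crabs: 1.52 > 1.161 → include.
Rate on top 3: 1.187. small clams: 0.301 < 1.187 → exclude; stop.
Optimal diet: amphipods, isopods, mud crabs — 3 of 4 types.

3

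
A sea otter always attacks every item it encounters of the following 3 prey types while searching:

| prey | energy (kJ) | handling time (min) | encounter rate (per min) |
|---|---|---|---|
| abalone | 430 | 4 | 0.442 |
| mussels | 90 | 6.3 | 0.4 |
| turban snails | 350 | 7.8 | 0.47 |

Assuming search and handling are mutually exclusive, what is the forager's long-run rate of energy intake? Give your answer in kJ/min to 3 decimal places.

R = (0.442×430 + 0.4×90 + 0.47×350) / (1 + 0.442×4 + 0.4×6.3 + 0.47×7.8) = 390.6/8.954 = 43.62 kJ/min.

43.618 kJ/min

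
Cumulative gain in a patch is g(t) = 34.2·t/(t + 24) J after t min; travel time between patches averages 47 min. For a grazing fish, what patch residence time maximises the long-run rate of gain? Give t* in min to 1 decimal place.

33.6 min

Maximise g(t)/(T+t): set derivative to zero → g'(t)(T+t) = g(t).
g'(t) = 34.2·24/(t + 24)². Setting 34.2·24/(t+24)² = 34.2t/[(t+24)(47+t)] gives 24(47+t) = t(t+24), so t² = 24×47 = 1128.
t* = √1128 = 33.59 min.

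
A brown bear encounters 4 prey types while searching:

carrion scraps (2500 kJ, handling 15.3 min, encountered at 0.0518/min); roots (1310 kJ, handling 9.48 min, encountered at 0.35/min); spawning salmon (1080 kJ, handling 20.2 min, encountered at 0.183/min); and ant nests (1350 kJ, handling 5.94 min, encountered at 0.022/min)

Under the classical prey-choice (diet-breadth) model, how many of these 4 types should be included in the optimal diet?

3

E/h in descending order: ant nests 227, carrion scraps 163, roots 138, spawning salmon 53.5 kJ/min. The optimal diet is the largest prefix of this list for which every included type satisfies E_i/h_i > R on the types above it.
Rate on top 1: 26.27. carrion scraps: 163 > 26.27 → include.
Rate on top 2: 82.78. roots: 138 > 82.78 → include.
Rate on top 3: 117.9. spawning salmon: 53.5 < 117.9 → exclude; stop.
Optimal diet: ant nests, carrion scraps, roots — 3 of 4 types.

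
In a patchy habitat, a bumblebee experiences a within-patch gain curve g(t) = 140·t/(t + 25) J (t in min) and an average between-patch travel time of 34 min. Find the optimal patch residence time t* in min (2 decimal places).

Optimal t* satisfies g'(t*) = g(t*)/(T + t*).
g'(t) = 140·25/(t + 25)². Setting 140·25/(t+25)² = 140t/[(t+25)(34+t)] gives 25(34+t) = t(t+25), so t² = 25×34 = 850.
t* = √850 = 29.15 min.

29.15 min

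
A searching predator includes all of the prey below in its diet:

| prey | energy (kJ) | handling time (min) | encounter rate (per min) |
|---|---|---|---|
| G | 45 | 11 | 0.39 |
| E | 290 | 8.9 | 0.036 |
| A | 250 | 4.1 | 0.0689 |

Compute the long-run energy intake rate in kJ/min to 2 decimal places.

7.67 kJ/min

R = Σλ_iE_i / (1 + Σλ_ih_i)
Numerator: 0.39×45 + 0.036×290 + 0.0689×250 = 45.22
Denominator: 1 + 0.39×11 + 0.036×8.9 + 0.0689×4.1 = 5.893
R = 45.22/5.893 = 7.673 kJ/min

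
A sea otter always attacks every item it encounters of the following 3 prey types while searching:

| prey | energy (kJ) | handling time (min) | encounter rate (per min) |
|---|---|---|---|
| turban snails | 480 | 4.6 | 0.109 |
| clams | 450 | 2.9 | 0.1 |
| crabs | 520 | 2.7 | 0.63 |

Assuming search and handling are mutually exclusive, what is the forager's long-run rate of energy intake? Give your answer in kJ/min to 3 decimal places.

121.670 kJ/min

Energy encountered per unit search time: 0.109×480 + 0.1×450 + 0.63×520 = 424.9 kJ/min.
Handling time per unit search time: 0.109×4.6 + 0.1×2.9 + 0.63×2.7 = 2.492.
Rate = 424.9/(1 + 2.492) = 121.7 kJ/min.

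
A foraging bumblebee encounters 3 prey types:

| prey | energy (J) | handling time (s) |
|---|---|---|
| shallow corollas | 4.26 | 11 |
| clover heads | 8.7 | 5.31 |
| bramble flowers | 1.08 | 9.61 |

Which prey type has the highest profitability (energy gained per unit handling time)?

clover heads

Profitability E/h (J/s): shallow corollas = 4.26/11 = 0.387, clover heads = 8.7/5.31 = 1.64, bramble flowers = 1.08/9.61 = 0.112.
Ranked: clover heads > shallow corollas > bramble flowers.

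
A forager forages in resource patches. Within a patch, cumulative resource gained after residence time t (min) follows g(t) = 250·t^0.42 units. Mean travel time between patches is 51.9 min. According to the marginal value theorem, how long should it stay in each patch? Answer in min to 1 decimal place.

37.6 min

By the marginal value theorem, leave when the instantaneous gain rate g'(t) equals the habitat-wide average g(t)/(T + t).
g'(t) = 0.42·250·t^-0.58. Setting 0.42·250·t^-0.58 = 250·t^0.42/(51.9+t) gives 0.42(51.9+t) = t, so 0.58·t = 0.42×51.9.
t* = 0.42×51.9/0.58 = 37.58 min.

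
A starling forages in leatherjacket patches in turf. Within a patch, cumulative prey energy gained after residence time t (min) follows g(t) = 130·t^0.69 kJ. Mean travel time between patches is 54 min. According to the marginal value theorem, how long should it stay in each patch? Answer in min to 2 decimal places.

120.19 min

By the marginal value theorem, leave when the instantaneous gain rate g'(t) equals the habitat-wide average g(t)/(T + t).
g'(t) = 0.69·130·t^-0.31. Setting 0.69·130·t^-0.31 = 130·t^0.69/(54+t) gives 0.69(54+t) = t, so 0.31·t = 0.69×54.
t* = 0.69×54/0.31 = 120.2 min.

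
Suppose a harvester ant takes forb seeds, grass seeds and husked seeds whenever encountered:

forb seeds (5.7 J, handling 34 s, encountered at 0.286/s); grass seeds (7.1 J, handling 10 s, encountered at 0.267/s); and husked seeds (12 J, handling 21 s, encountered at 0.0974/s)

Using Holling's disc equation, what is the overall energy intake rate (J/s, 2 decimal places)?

R = (0.286×5.7 + 0.267×7.1 + 0.0974×12) / (1 + 0.286×34 + 0.267×10 + 0.0974×21) = 4.695/15.44 = 0.3041 J/s.

0.30 J/s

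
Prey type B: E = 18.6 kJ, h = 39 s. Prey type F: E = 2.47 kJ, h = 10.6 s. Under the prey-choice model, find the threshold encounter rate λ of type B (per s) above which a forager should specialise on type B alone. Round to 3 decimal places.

The zero-one rule: include type F iff E₂/h₂ > λE₁/(1+λh₁). Equality gives the switch point.
λE₁h₂ = E₂ + λE₂h₁ ⇒ λ = E₂/(E₁h₂ − E₂h₁) = 2.47/(197.2 − 96.33) = 0.0245 per s.

0.024 per s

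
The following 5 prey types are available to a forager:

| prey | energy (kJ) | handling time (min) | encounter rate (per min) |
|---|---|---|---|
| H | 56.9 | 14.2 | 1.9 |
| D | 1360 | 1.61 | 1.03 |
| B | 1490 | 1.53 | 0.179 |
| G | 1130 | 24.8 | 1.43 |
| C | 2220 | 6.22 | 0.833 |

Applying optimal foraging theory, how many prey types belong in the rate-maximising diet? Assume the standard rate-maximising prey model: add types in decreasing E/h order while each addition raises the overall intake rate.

Profitabilities (E/h, kJ/min): B 974, D 845, C 357, G 45.6, H 4.01. Add prey in this order while the next type's profitability exceeds the intake rate on those already taken.
Rate on top 1: 209.4. D: 845 > 209.4 → include.
Rate on top 2: 568.7. C: 357 < 568.7 → exclude; stop.
Optimal diet: B, D — 2 of 5 types.

2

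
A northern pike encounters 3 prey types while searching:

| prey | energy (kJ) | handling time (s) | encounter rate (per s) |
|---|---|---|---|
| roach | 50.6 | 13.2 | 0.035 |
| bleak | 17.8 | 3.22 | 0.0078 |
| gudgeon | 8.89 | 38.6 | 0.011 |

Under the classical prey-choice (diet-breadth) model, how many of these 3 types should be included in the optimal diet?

Profitabilities (E/h, kJ/s): bleak 5.53, roach 3.83, gudgeon 0.23. Add prey in this order while the next type's profitability exceeds the intake rate on those already taken.
Rate on top 1: 0.1354. roach: 3.83 > 0.1354 → include.
Rate on top 2: 1.284. gudgeon: 0.23 < 1.284 → exclude; stop.
Optimal diet: bleak, roach — 2 of 3 types.

2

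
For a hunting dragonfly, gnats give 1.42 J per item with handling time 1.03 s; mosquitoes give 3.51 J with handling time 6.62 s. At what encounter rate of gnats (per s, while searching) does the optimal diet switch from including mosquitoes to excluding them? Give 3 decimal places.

At the threshold, the rate on gnats alone equals the profitability of mosquitoes: λ·1.42/(1 + λ·1.03) = 3.51/6.62 = 0.5302.
Rearranging, λ(1.42 − 0.5302×1.03) = 0.5302, so λ = 0.5302/0.8739 = 0.6067 per s.

0.607 per s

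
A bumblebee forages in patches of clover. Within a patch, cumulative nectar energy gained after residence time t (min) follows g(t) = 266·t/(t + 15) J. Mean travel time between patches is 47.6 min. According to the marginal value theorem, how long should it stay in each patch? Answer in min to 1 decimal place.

By the marginal value theorem, leave when the instantaneous gain rate g'(t) equals the habitat-wide average g(t)/(T + t).
g'(t) = 266·15/(t + 15)². Setting 266·15/(t+15)² = 266t/[(t+15)(47.6+t)] gives 15(47.6+t) = t(t+15), so t² = 15×47.6 = 714.
t* = √714 = 26.72 min.

26.7 min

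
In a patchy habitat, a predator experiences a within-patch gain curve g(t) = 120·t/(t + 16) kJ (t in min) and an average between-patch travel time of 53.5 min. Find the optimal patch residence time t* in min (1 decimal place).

29.3 min

Maximise g(t)/(T+t): set derivative to zero → g'(t)(T+t) = g(t).
g'(t) = 120·16/(t + 16)². Setting 120·16/(t+16)² = 120t/[(t+16)(53.5+t)] gives 16(53.5+t) = t(t+16), so t² = 16×53.5 = 856.
t* = √856 = 29.26 min.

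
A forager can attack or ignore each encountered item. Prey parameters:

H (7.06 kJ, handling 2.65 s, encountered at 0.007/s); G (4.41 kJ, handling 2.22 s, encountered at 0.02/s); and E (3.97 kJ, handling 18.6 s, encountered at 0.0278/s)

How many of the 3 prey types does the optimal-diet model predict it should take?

E/h in descending order: H 2.66, G 1.99, E 0.213 kJ/s. The optimal diet is the largest prefix of this list for which every included type satisfies E_i/h_i > R on the types above it.
Rate on top 1: 0.04852. G: 1.99 > 0.04852 → include.
Rate on top 2: 0.1295. E: 0.213 > 0.1295 → include.
Optimal diet: H, G, E — 3 of 3 types.

3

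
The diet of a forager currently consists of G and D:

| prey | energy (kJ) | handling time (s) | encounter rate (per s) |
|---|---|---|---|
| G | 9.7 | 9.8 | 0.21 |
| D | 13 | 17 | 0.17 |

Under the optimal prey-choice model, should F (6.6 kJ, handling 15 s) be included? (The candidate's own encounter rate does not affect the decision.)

On G and D alone, R = ΣλE/(1+Σλh) = 4.247/5.948 = 0.714 kJ/s.
F: E/h = 6.6/15 = 0.44 kJ/s.
Since 0.44 < R, time spent handling F is better spent searching.

No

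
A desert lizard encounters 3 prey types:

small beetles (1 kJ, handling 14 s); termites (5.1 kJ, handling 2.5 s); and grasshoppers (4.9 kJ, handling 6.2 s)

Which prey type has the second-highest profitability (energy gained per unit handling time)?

In descending order of E/h:
termites: 5.1/2.5 = 2.04 kJ/s
grasshoppers: 4.9/6.2 = 0.79 kJ/s
small beetles: 1/14 = 0.0714 kJ/s

grasshoppers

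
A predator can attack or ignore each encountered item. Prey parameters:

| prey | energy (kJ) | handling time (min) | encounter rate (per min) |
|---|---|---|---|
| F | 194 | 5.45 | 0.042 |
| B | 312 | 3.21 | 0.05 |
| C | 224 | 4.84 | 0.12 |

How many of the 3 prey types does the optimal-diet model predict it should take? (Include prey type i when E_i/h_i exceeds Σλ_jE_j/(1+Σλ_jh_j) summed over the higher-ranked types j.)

E/h in descending order: B 97.2, C 46.3, F 35.6 kJ/min. The optimal diet is the largest prefix of this list for which every included type satisfies E_i/h_i > R on the types above it.
Rate on top 1: 13.44. C: 46.3 > 13.44 → include.
Rate on top 2: 24.4. F: 35.6 > 24.4 → include.
Optimal diet: B, C, F — 3 of 3 types.

3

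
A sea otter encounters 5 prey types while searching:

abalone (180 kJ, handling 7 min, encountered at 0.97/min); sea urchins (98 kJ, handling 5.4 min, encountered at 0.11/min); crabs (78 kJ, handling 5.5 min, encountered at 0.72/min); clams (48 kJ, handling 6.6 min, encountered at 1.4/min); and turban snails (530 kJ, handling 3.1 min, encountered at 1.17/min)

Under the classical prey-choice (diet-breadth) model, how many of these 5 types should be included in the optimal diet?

Profitabilities (E/h, kJ/min): turban snails 171, abalone 25.7, sea urchins 18.1, crabs 14.2, clams 7.27. Add prey in this order while the next type's profitability exceeds the intake rate on those already taken.
Rate on top 1: 134. abalone: 25.7 < 134 → exclude; stop.
Optimal diet: turban snails — 1 of 5 types.

1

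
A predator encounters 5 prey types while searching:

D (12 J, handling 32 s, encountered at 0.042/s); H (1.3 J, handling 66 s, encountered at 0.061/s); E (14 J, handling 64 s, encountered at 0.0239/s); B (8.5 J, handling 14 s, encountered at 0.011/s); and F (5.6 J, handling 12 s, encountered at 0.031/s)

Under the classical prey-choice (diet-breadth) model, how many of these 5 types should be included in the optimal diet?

Rank by E/h (J/s): B 0.607, F 0.467, D 0.375, E 0.219, H 0.0197. Include each in turn until the next type's E/h falls below the running intake rate.
Rate on top 1: 0.08102. F: 0.467 > 0.08102 → include.
Rate on top 2: 0.175. D: 0.375 > 0.175 → include.
Rate on top 3: 0.2687. E: 0.219 < 0.2687 → exclude; stop.
Optimal diet: B, F, D — 3 of 5 types.

3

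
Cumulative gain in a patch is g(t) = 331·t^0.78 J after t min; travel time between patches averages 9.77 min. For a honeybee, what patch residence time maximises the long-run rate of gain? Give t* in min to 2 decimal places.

Optimal t* satisfies g'(t*) = g(t*)/(T + t*).
g'(t) = 0.78·331·t^-0.22. Setting 0.78·331·t^-0.22 = 331·t^0.78/(9.77+t) gives 0.78(9.77+t) = t, so 0.22·t = 0.78×9.77.
t* = 0.78×9.77/0.22 = 34.64 min.

34.64 min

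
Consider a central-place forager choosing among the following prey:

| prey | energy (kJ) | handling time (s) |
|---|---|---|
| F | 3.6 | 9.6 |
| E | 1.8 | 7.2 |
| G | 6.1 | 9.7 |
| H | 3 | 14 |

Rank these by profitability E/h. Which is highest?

G

Profitability E/h (kJ/s): F = 3.6/9.6 = 0.375, E = 1.8/7.2 = 0.25, G = 6.1/9.7 = 0.629, H = 3/14 = 0.214.
Ranked: G > F > E > H.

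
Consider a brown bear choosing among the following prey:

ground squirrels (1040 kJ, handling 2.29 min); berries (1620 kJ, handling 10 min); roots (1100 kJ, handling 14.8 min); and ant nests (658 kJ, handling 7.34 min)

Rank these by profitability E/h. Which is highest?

ground squirrels

Profitability E/h (kJ/min): ground squirrels = 1040/2.29 = 454, berries = 1620/10 = 162, roots = 1100/14.8 = 74.3, ant nests = 658/7.34 = 89.6.
Ranked: ground squirrels > berries > ant nests > roots.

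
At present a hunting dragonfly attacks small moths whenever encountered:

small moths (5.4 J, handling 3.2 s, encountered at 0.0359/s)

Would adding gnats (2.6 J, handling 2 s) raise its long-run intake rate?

Yes

Intake rate on the current diet: R = (0.0359×5.4) / (1 + 0.0359×3.2) = 0.1939/1.115 = 0.1739 J/s.
Profitability of gnats: 2.6/2 = 1.3 J/s.
Since 1.3 > R, including gnats increases the long-run rate.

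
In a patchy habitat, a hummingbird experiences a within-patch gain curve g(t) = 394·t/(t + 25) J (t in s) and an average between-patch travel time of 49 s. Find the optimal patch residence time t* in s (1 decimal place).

Maximise g(t)/(T+t): set derivative to zero → g'(t)(T+t) = g(t).
g'(t) = 394·25/(t + 25)². Setting 394·25/(t+25)² = 394t/[(t+25)(49+t)] gives 25(49+t) = t(t+25), so t² = 25×49 = 1225.
t* = √1225 = 35 s.

35.0 s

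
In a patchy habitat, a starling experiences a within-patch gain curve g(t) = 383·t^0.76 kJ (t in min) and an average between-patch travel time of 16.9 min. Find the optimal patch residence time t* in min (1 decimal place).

Maximise g(t)/(T+t): set derivative to zero → g'(t)(T+t) = g(t).
g'(t) = 0.76·383·t^-0.24. Setting 0.76·383·t^-0.24 = 383·t^0.76/(16.9+t) gives 0.76(16.9+t) = t, so 0.24·t = 0.76×16.9.
t* = 0.76×16.9/0.24 = 53.52 min.

53.5 min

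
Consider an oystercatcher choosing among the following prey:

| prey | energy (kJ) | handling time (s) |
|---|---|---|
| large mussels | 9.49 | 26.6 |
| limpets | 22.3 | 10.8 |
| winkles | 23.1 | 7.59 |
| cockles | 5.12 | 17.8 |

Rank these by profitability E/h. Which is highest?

Profitability E/h (kJ/s): large mussels = 9.49/26.6 = 0.357, limpets = 22.3/10.8 = 2.06, winkles = 23.1/7.59 = 3.04, cockles = 5.12/17.8 = 0.288.
Ranked: winkles > limpets > large mussels > cockles.

winkles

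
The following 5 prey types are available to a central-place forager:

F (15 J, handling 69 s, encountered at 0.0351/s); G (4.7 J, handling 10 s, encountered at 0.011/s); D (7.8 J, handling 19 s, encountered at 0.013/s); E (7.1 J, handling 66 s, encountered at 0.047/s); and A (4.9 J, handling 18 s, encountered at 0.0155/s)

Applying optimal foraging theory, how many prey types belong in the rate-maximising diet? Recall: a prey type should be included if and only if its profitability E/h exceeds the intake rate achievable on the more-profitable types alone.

4

E/h in descending order: G 0.47, D 0.411, A 0.272, F 0.217, E 0.108 J/s. The optimal diet is the largest prefix of this list for which every included type satisfies E_i/h_i > R on the types above it.
Rate on top 1: 0.04658. D: 0.411 > 0.04658 → include.
Rate on top 2: 0.1128. A: 0.272 > 0.1128 → include.
Rate on top 3: 0.14. F: 0.217 > 0.14 → include.
Rate on top 4: 0.1862. E: 0.108 < 0.1862 → exclude; stop.
Optimal diet: G, D, A, F — 4 of 5 types.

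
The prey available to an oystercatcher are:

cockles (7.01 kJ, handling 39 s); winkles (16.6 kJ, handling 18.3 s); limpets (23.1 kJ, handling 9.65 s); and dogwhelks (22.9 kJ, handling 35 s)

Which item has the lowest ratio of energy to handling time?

Profitability E/h (kJ/s): cockles = 7.01/39 = 0.18, winkles = 16.6/18.3 = 0.907, limpets = 23.1/9.65 = 2.39, dogwhelks = 22.9/35 = 0.654.
Ranked: limpets > winkles > dogwhelks > cockles.

cockles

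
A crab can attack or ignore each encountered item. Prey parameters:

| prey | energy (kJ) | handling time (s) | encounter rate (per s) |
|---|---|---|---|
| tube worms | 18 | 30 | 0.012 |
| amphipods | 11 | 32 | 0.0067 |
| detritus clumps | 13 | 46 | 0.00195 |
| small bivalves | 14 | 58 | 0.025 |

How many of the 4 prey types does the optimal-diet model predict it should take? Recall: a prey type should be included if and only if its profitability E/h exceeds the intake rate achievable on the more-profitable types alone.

4

E/h in descending order: tube worms 0.6, amphipods 0.344, detritus clumps 0.283, small bivalves 0.241 kJ/s. The optimal diet is the largest prefix of this list for which every included type satisfies E_i/h_i > R on the types above it.
Rate on top 1: 0.1588. amphipods: 0.344 > 0.1588 → include.
Rate on top 2: 0.184. detritus clumps: 0.283 > 0.184 → include.
Rate on top 3: 0.1893. small bivalves: 0.241 > 0.1893 → include.
Optimal diet: tube worms, amphipods, detritus clumps, small bivalves — 4 of 4 types.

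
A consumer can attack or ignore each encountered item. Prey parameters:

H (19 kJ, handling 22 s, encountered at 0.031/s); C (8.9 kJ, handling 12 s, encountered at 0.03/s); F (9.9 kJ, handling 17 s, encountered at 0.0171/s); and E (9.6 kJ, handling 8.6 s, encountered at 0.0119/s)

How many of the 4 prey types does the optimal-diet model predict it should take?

Rank by E/h (kJ/s): E 1.12, H 0.864, C 0.742, F 0.582. Include each in turn until the next type's E/h falls below the running intake rate.
Rate on top 1: 0.1036. H: 0.864 > 0.1036 → include.
Rate on top 2: 0.3941. C: 0.742 > 0.3941 → include.
Rate on top 3: 0.4525. F: 0.582 > 0.4525 → include.
Optimal diet: E, H, C, F — 4 of 4 types.

4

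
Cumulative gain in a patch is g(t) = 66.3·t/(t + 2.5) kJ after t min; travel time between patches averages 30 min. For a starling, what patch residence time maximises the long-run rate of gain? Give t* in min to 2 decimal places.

Optimal t* satisfies g'(t*) = g(t*)/(T + t*).
g'(t) = 66.3·2.5/(t + 2.5)². Setting 66.3·2.5/(t+2.5)² = 66.3t/[(t+2.5)(30+t)] gives 2.5(30+t) = t(t+2.5), so t² = 2.5×30 = 75.
t* = √75 = 8.66 min.

8.66 min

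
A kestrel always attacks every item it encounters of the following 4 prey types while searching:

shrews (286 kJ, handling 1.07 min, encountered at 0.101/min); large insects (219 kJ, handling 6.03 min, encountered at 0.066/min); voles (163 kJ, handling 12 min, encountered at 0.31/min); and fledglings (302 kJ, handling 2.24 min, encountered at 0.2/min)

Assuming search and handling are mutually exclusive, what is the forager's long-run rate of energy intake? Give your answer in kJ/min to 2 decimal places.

27.19 kJ/min

R = (0.101×286 + 0.066×219 + 0.31×163 + 0.2×302) / (1 + 0.101×1.07 + 0.066×6.03 + 0.31×12 + 0.2×2.24) = 154.3/5.674 = 27.19 kJ/min.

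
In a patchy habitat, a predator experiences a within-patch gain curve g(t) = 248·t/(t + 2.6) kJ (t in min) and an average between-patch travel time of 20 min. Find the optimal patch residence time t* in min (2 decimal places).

7.21 min

Maximise g(t)/(T+t): set derivative to zero → g'(t)(T+t) = g(t).
g'(t) = 248·2.6/(t + 2.6)². Setting 248·2.6/(t+2.6)² = 248t/[(t+2.6)(20+t)] gives 2.6(20+t) = t(t+2.6), so t² = 2.6×20 = 52.
t* = √52 = 7.211 min.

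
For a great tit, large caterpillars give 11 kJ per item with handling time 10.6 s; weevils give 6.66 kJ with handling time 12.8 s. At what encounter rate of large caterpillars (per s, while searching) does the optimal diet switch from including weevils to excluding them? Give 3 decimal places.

0.095 per s

Drop weevils once their profitability E₂/h₂ falls below the rate achievable on large caterpillars alone: E₂/h₂ = λE₁/(1 + λh₁).
Solve for λ: λE₁h₂ = E₂(1 + λh₁) → λ(E₁h₂ − E₂h₁) = E₂ → λ = E₂/(E₁h₂ − E₂h₁).
λ = 6.66/(11×12.8 − 6.66×10.6) = 6.66/70.2 = 0.09487 per s.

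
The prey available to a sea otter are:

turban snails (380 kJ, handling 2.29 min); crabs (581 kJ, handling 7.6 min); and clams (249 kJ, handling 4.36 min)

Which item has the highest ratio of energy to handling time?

In descending order of E/h:
turban snails: 380/2.29 = 166 kJ/min
crabs: 581/7.6 = 76.4 kJ/min
clams: 249/4.36 = 57.1 kJ/min

turban snails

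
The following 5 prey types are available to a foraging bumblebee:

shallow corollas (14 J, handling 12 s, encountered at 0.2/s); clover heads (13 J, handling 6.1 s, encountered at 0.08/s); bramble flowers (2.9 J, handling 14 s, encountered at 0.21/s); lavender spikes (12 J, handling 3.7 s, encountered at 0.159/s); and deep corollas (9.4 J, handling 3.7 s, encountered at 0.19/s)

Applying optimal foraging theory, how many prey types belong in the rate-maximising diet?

Profitabilities (E/h, J/s): lavender spikes 3.24, deep corollas 2.54, clover heads 2.13, shallow corollas 1.17, bramble flowers 0.207. Add prey in this order while the next type's profitability exceeds the intake rate on those already taken.
Rate on top 1: 1.201. deep corollas: 2.54 > 1.201 → include.
Rate on top 2: 1.612. clover heads: 2.13 > 1.612 → include.
Rate on top 3: 1.703. shallow corollas: 1.17 < 1.703 → exclude; stop.
Optimal diet: lavender spikes, deep corollas, clover heads — 3 of 5 types.

3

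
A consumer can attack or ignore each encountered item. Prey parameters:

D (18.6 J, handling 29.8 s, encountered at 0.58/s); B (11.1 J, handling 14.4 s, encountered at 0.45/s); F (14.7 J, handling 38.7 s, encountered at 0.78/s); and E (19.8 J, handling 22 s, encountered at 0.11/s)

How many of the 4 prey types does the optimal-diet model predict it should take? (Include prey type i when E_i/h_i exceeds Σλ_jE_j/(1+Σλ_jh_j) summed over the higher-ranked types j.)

2

Rank by E/h (J/s): E 0.9, B 0.771, D 0.624, F 0.38. Include each in turn until the next type's E/h falls below the running intake rate.
Rate on top 1: 0.6368. B: 0.771 > 0.6368 → include.
Rate on top 2: 0.7245. D: 0.624 < 0.7245 → exclude; stop.
Optimal diet: E, B — 2 of 4 types.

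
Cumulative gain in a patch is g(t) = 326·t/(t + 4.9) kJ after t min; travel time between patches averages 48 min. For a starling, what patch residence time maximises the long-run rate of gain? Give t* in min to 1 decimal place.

Maximise g(t)/(T+t): set derivative to zero → g'(t)(T+t) = g(t).
g'(t) = 326·4.9/(t + 4.9)². Setting 326·4.9/(t+4.9)² = 326t/[(t+4.9)(48+t)] gives 4.9(48+t) = t(t+4.9), so t² = 4.9×48 = 235.2.
t* = √235.2 = 15.34 min.

15.3 min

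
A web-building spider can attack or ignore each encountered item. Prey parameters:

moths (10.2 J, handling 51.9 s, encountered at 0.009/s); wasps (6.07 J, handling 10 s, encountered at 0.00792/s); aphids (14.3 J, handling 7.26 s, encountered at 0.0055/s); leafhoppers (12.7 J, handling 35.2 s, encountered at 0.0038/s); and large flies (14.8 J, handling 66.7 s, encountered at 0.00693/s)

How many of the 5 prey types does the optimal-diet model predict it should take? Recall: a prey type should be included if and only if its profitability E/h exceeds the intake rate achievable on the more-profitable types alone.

Profitabilities (E/h, J/s): aphids 1.97, wasps 0.607, leafhoppers 0.361, large flies 0.222, moths 0.197. Add prey in this order while the next type's profitability exceeds the intake rate on those already taken.
Rate on top 1: 0.07563. wasps: 0.607 > 0.07563 → include.
Rate on top 2: 0.1132. leafhoppers: 0.361 > 0.1132 → include.
Rate on top 3: 0.1397. large flies: 0.222 > 0.1397 → include.
Rate on top 4: 0.1618. moths: 0.197 > 0.1618 → include.
Optimal diet: aphids, wasps, leafhoppers, large flies, moths — 5 of 5 types.

5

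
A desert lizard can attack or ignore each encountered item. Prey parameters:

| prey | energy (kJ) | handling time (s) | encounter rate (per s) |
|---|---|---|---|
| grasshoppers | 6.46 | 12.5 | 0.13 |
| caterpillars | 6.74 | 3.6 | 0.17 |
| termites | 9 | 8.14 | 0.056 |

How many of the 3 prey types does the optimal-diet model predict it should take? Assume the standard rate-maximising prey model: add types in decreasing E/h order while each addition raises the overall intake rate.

Rank by E/h (kJ/s): caterpillars 1.87, termites 1.11, grasshoppers 0.517. Include each in turn until the next type's E/h falls below the running intake rate.
Rate on top 1: 0.7108. termites: 1.11 > 0.7108 → include.
Rate on top 2: 0.7978. grasshoppers: 0.517 < 0.7978 → exclude; stop.
Optimal diet: caterpillars, termites — 2 of 3 types.

2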